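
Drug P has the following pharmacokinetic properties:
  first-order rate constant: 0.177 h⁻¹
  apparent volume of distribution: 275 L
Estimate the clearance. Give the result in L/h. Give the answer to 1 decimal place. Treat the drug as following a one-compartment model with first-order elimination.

48.7 L/h

CL = k × Vd = 0.177 × 275 = 48.68 L/h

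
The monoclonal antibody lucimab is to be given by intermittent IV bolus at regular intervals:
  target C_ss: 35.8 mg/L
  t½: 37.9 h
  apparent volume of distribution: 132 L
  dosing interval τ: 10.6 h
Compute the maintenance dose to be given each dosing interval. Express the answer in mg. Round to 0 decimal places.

916 mg

k = ln2 / t½ = 0.693147 / 37.9 = 0.01829 h⁻¹
CL = k × Vd = 0.01829 × 132 = 2.414 L/h
At steady state, Dose/τ = Css × CL.
Dose = Css × CL × τ = 35.8 × 2.414 × 10.6 = 916.1 mg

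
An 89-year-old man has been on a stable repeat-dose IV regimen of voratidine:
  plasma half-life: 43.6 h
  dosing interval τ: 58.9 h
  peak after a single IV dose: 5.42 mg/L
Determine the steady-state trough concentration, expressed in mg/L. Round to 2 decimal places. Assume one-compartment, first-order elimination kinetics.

k = ln2 / t½ = 0.693147 / 43.6 = 0.01590 h⁻¹
e^(−kτ) = e^(−0.01590 × 58.9) = 0.3920
Accumulation ratio R = 1 / (1 − e^(−kτ)) = 1 / (1 − 0.3920) = 1.645
Steady-state trough = C₀ × R × e^(−kτ) = 5.42 × 1.645 × 0.3920 = 3.495 mg/L

3.50 mg/L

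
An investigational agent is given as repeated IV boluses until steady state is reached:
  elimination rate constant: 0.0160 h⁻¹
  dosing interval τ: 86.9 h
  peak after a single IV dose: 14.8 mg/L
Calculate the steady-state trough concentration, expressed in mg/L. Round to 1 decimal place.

e^(−kτ) = e^(−0.01600 × 86.9) = 0.2490
Accumulation ratio R = 1 / (1 − e^(−kτ)) = 1 / (1 − 0.2490) = 1.332
Steady-state trough = C₀ × R × e^(−kτ) = 14.8 × 1.332 × 0.2490 = 4.909 mg/L

4.9 mg/L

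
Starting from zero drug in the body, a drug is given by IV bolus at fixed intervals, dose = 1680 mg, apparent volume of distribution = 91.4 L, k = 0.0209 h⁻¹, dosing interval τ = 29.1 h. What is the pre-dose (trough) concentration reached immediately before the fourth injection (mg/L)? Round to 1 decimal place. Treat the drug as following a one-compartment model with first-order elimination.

18.4 mg/L

C₀ per dose = Dose / Vd = 1680 / 91.4 = 18.38 mg/L
Fraction remaining after one interval: r = e^(−kτ) = e^(−0.02090 × 29.1) = 0.5443
Before dose 4, 3 doses have been given (aged 1τ, 2τ, 3τ).
C_trough = C₀ × (r + r² + … + r^3) = C₀ × r(1−r^3)/(1−r)
        = 18.38 × 0.5443 × (1 − 0.1613) / (1 − 0.5443) = 18.41 mg/L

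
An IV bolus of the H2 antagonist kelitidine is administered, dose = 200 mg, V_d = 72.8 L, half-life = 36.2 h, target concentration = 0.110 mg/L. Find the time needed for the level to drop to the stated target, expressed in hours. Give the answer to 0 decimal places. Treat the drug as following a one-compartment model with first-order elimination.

168 h

C₀ = Dose / Vd = 200.0 / 72.8 = 2.747 mg/L
k = ln2 / t½ = 0.693147 / 36.2 = 0.01915 h⁻¹
t = ln(C₀ / C) / k = ln(2.747 / 0.110) / 0.01915
  = ln(24.97) / 0.01915 = 3.218 / 0.01915 = 168.0 h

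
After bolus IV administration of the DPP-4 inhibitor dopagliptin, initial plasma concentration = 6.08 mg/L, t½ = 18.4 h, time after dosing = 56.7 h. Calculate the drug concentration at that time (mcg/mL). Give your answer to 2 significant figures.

k = ln2 / t½ = 0.693147 / 18.4 = 0.03767 h⁻¹
C = C₀ · e^(−k·t) = 6.080 × e^(−0.03767 × 56.7)
  = 6.080 × 0.1181 = 0.7180 mg/L
(0.7180 mg/L = 0.7180 mcg/mL)

0.72 mcg/mL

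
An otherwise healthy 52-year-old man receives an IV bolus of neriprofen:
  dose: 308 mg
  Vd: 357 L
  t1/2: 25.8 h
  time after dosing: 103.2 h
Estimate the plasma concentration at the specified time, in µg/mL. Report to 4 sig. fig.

C₀ = Dose / Vd = 308.0 / 357 = 0.8627 mg/L
k = ln2 / t½ = 0.693147 / 25.8 = 0.02687 h⁻¹
t / t½ = 103.2 / 25.8 = 4 half-lives
C = C₀ × (1/2)^4 = 0.8627 × 0.06250 = 0.05392 mg/L
(0.05392 mg/L = 0.05392 µg/mL)

0.05392 µg/mL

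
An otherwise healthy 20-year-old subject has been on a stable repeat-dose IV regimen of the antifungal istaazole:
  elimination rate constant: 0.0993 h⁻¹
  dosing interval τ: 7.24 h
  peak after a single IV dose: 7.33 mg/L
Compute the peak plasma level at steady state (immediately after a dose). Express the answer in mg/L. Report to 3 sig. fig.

14.3 mg/L

e^(−kτ) = e^(−0.09930 × 7.24) = 0.4873
Accumulation ratio R = 1 / (1 − e^(−kτ)) = 1 / (1 − 0.4873) = 1.950
Steady-state peak = C₀ × R = 7.33 × 1.950 = 14.29 mg/L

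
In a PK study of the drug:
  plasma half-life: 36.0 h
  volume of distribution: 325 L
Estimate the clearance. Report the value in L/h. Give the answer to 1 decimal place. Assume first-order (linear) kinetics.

k = ln2 / t½ = 0.693147 / 36.0 = 0.01925 h⁻¹
CL = k × Vd = 0.01925 × 325 = 6.256 L/h

6.3 L/h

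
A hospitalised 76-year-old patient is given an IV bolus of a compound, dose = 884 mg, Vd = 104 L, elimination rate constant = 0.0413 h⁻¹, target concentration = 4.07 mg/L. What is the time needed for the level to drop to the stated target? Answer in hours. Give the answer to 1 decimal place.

17.8 h

C₀ = Dose / Vd = 884.0 / 104 = 8.500 mg/L
t = ln(C₀ / C) / k = ln(8.500 / 4.07) / 0.04130
  = ln(2.088) / 0.04130 = 0.7362 / 0.04130 = 17.83 h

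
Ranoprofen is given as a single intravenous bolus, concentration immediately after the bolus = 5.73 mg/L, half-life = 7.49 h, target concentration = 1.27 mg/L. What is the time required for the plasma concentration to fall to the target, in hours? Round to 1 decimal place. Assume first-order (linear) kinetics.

16.3 h

k = ln2 / t½ = 0.693147 / 7.49 = 0.09254 h⁻¹
t = ln(C₀ / C) / k = ln(5.730 / 1.27) / 0.09254
  = ln(4.512) / 0.09254 = 1.507 / 0.09254 = 16.28 h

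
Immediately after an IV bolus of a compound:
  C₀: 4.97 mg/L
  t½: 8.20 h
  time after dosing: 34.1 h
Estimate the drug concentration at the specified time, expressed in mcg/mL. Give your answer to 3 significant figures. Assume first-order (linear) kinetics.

0.278 mcg/mL

k = ln2 / t½ = 0.693147 / 8.20 = 0.08453 h⁻¹
C = C₀ · e^(−k·t) = 4.970 × e^(−0.08453 × 34.1)
  = 4.970 × 0.05600 = 0.2783 mg/L
(0.2783 mg/L = 0.2783 mcg/mL)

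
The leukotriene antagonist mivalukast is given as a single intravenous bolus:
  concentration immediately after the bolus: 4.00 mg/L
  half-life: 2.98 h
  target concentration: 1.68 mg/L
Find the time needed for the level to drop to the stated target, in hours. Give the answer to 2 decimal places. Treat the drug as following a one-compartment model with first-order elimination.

3.73 h

k = ln2 / t½ = 0.693147 / 2.98 = 0.2326 h⁻¹
t = ln(C₀ / C) / k = ln(4.000 / 1.68) / 0.2326
  = ln(2.381) / 0.2326 = 0.8675 / 0.2326 = 3.730 h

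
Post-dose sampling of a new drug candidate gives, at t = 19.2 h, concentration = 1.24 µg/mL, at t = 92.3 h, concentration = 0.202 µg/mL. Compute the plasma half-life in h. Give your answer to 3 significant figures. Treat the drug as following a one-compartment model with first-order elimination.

k = ln(C₁/C₂) / (t₂ − t₁) = ln(1.24/0.202) / (92.3 − 19.2)
  = 1.815 / 73.10 = 0.02483 h⁻¹
t½ = ln2 / k = 0.693147 / 0.02483 = 27.92 h

27.9 h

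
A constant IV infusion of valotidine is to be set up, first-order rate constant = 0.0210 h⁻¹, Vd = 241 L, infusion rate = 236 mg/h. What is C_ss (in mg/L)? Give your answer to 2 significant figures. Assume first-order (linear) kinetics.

CL = k × Vd = 0.02100 × 241 = 5.061 L/h
At steady state Css = R₀ / CL = 236 / 5.061 = 46.63 mg/L

47 mg/L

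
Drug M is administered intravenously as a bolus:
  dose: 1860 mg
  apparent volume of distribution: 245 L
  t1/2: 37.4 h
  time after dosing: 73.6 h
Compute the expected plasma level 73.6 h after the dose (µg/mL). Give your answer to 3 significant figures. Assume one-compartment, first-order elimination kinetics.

C₀ = Dose / Vd = 1860 / 245 = 7.592 mg/L
k = ln2 / t½ = 0.693147 / 37.4 = 0.01853 h⁻¹
C = C₀ · e^(−k·t) = 7.592 × e^(−0.01853 × 73.6)
  = 7.592 × 0.2557 = 1.941 mg/L
(1.941 mg/L = 1.941 µg/mL)

1.94 µg/mL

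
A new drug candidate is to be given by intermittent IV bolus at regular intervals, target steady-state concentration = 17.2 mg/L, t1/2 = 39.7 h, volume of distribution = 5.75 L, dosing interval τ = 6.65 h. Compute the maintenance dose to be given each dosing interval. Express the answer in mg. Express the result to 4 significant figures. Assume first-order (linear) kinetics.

k = ln2 / t½ = 0.693147 / 39.7 = 0.01746 h⁻¹
CL = k × Vd = 0.01746 × 5.75 = 0.1004 L/h
At steady state, Dose/τ = Css × CL.
Dose = Css × CL × τ = 17.2 × 0.1004 × 6.65 = 11.48 mg

11.48 mg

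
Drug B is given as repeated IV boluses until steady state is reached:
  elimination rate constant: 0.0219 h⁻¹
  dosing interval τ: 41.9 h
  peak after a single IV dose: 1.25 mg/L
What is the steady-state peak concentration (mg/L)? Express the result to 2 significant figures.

e^(−kτ) = e^(−0.02190 × 41.9) = 0.3995
Accumulation ratio R = 1 / (1 − e^(−kτ)) = 1 / (1 − 0.3995) = 1.665
Steady-state peak = C₀ × R = 1.25 × 1.665 = 2.081 mg/L

2.1 mg/L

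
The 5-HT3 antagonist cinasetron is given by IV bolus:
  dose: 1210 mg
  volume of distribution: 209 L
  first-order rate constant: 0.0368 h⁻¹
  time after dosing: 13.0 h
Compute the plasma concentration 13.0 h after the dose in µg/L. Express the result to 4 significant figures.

C₀ = Dose / Vd = 1210 / 209 = 5.789 mg/L
C = C₀ · e^(−k·t) = 5.789 × e^(−0.03680 × 13.0)
  = 5.789 × 0.6198 = 3.588 mg/L
Convert: 3.588 mg/L × 1000 = 3588 µg/L

3588 µg/L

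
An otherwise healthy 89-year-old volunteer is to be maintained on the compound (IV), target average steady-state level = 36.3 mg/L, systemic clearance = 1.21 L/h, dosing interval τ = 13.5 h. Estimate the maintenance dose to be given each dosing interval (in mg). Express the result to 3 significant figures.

At steady state, Dose/τ = Css × CL.
Dose = Css × CL × τ = 36.3 × 1.210 × 13.5 = 593.0 mg

593 mg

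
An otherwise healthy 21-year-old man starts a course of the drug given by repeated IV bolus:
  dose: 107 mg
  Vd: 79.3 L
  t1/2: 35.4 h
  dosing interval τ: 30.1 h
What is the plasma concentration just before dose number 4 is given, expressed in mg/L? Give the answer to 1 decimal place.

1.4 mg/L

C₀ per dose = Dose / Vd = 107 / 79.3 = 1.349 mg/L
k = ln2 / t½ = 0.693147 / 35.4 = 0.01958 h⁻¹
Fraction remaining after one interval: r = e^(−kτ) = e^(−0.01958 × 30.1) = 0.5547
Before dose 4, 3 doses have been given (aged 1τ, 2τ, 3τ).
C_trough = C₀ × (r + r² + … + r^3) = C₀ × r(1−r^3)/(1−r)
        = 1.349 × 0.5547 × (1 − 0.1707) / (1 − 0.5547) = 1.394 mg/L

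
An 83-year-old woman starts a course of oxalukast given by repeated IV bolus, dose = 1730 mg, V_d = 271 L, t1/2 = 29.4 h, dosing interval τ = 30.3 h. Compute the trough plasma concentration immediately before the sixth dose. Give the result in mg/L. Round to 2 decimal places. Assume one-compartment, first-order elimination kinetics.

5.95 mg/L

C₀ per dose = Dose / Vd = 1730 / 271 = 6.384 mg/L
k = ln2 / t½ = 0.693147 / 29.4 = 0.02358 h⁻¹
Fraction remaining after one interval: r = e^(−kτ) = e^(−0.02358 × 30.3) = 0.4894
Before dose 6, 5 doses have been given (aged 1τ, 2τ, 3τ, 4τ, 5τ).
C_trough = C₀ × (r + r² + … + r^5) = C₀ × r(1−r^5)/(1−r)
        = 6.384 × 0.4894 × (1 − 0.02808) / (1 − 0.4894) = 5.947 mg/L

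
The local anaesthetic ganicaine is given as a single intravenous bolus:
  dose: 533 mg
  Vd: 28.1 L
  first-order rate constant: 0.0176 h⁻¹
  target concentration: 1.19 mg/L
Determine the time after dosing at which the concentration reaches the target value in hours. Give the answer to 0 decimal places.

C₀ = Dose / Vd = 533.0 / 28.1 = 18.97 mg/L
t = ln(C₀ / C) / k = ln(18.97 / 1.19) / 0.01760
  = ln(15.94) / 0.01760 = 2.769 / 0.01760 = 157.3 h

157 h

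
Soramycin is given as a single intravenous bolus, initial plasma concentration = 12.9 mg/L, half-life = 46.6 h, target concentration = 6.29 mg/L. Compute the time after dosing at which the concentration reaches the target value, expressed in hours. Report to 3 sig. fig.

48.3 h

k = ln2 / t½ = 0.693147 / 46.6 = 0.01487 h⁻¹
t = ln(C₀ / C) / k = ln(12.90 / 6.29) / 0.01487
  = ln(2.051) / 0.01487 = 0.7183 / 0.01487 = 48.31 h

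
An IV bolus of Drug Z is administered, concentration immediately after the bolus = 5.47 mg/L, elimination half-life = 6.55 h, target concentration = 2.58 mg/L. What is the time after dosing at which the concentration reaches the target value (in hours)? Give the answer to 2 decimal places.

7.10 h

k = ln2 / t½ = 0.693147 / 6.55 = 0.1058 h⁻¹
t = ln(C₀ / C) / k = ln(5.470 / 2.58) / 0.1058
  = ln(2.120) / 0.1058 = 0.7514 / 0.1058 = 7.102 h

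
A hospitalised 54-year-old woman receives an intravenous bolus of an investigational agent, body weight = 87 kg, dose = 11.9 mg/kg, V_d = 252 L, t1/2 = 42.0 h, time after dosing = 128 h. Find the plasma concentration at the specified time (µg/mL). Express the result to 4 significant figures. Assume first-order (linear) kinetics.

Total dose = 11.9 × 87 = 1035 mg
C₀ = Dose / Vd = 1035 / 252 = 4.107 mg/L
k = ln2 / t½ = 0.693147 / 42.0 = 0.01650 h⁻¹
C = C₀ · e^(−k·t) = 4.107 × e^(−0.01650 × 128)
  = 4.107 × 0.1210 = 0.4969 mg/L
(0.4969 mg/L = 0.4969 µg/mL)

0.4969 µg/mL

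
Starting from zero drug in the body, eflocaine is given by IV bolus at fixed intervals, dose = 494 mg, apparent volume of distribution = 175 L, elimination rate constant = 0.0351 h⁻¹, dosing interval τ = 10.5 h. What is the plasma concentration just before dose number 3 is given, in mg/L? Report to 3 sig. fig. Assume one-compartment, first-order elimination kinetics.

3.30 mg/L

C₀ per dose = Dose / Vd = 494 / 175 = 2.823 mg/L
Fraction remaining after one interval: r = e^(−kτ) = e^(−0.03510 × 10.5) = 0.6917
Before dose 3, 2 doses have been given (aged 1τ, 2τ).
C_trough = C₀ × (r + r²) = 2.823 × (0.6917 + 0.4784) = 3.303 mg/L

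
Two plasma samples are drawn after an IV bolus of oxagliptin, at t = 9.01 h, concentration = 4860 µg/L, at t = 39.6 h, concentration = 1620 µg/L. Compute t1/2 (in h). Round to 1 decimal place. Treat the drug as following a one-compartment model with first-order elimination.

19.3 h

k = ln(C₁/C₂) / (t₂ − t₁) = ln(4860/1620) / (39.6 − 9.01)
  = 1.099 / 30.59 = 0.03593 h⁻¹
t½ = ln2 / k = 0.693147 / 0.03593 = 19.29 h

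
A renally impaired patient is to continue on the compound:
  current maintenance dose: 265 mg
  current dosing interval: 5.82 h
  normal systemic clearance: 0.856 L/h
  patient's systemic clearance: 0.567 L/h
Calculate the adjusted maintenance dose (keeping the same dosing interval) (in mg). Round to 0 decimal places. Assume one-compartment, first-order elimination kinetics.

To keep the same average steady-state level, dosing rate must scale with clearance.
CL ratio = 0.567 / 0.856 = 0.6624
New dose (same interval) = 265 × 0.6624 = 175.5 mg

176 mg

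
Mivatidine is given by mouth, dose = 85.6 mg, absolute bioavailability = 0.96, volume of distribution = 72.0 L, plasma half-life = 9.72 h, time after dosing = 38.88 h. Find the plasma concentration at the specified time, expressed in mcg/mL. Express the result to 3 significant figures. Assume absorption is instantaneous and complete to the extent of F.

0.0713 mcg/mL

Amount reaching circulation = F × Dose = 0.96 × 85.60 = 82.18 mg
C₀ = F·Dose / Vd = 82.18 / 72.0 = 1.141 mg/L
k = ln2 / t½ = 0.693147 / 9.72 = 0.07131 h⁻¹
t / t½ = 38.88 / 9.72 = 4 half-lives
C = C₀ × (1/2)^4 = 1.141 × 0.06250 = 0.07131 mg/L
(0.07131 mg/L = 0.07131 mcg/mL)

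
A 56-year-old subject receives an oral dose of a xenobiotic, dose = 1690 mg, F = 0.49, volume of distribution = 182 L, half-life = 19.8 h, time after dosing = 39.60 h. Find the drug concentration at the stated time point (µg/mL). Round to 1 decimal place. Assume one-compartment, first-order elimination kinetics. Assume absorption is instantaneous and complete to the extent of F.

Amount reaching circulation = F × Dose = 0.49 × 1690 = 828.1 mg
C₀ = F·Dose / Vd = 828.1 / 182 = 4.550 mg/L
k = ln2 / t½ = 0.693147 / 19.8 = 0.03501 h⁻¹
t / t½ = 39.60 / 19.8 = 2 half-lives
C = C₀ × (1/2)^2 = 4.550 × 0.2500 = 1.138 mg/L
(1.138 mg/L = 1.138 µg/mL)

1.1 µg/mL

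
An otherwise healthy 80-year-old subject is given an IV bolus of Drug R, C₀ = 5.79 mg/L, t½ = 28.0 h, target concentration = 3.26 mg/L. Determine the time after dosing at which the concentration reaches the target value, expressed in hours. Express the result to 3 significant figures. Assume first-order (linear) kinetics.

23.2 h

k = ln2 / t½ = 0.693147 / 28.0 = 0.02476 h⁻¹
t = ln(C₀ / C) / k = ln(5.790 / 3.26) / 0.02476
  = ln(1.776) / 0.02476 = 0.5744 / 0.02476 = 23.20 h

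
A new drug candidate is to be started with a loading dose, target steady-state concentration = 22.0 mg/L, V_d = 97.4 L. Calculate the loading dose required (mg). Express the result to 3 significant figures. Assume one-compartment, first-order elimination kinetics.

2140 mg

LD = Css × Vd = 22.0 × 97.4 = 2143 mg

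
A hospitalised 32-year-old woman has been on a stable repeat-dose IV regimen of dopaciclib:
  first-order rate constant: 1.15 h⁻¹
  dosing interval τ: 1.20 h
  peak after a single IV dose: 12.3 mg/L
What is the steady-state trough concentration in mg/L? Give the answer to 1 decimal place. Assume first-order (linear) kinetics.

e^(−kτ) = e^(−1.150 × 1.20) = 0.2516
Accumulation ratio R = 1 / (1 − e^(−kτ)) = 1 / (1 − 0.2516) = 1.336
Steady-state trough = C₀ × R × e^(−kτ) = 12.3 × 1.336 × 0.2516 = 4.134 mg/L

4.1 mg/L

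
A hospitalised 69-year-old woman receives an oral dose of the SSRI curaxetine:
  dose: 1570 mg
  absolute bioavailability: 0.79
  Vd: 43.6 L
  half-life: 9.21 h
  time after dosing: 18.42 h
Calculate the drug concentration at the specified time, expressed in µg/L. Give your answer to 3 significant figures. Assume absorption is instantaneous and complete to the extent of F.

Amount reaching circulation = F × Dose = 0.79 × 1570 = 1240 mg
C₀ = F·Dose / Vd = 1240 / 43.6 = 28.44 mg/L
k = ln2 / t½ = 0.693147 / 9.21 = 0.07526 h⁻¹
t / t½ = 18.42 / 9.21 = 2 half-lives
C = C₀ × (1/2)^2 = 28.44 × 0.2500 = 7.110 mg/L
Convert: 7.110 mg/L × 1000 = 7110 µg/L

7110 µg/L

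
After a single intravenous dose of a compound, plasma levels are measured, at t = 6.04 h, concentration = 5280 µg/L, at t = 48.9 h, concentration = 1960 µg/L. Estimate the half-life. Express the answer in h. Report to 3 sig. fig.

k = ln(C₁/C₂) / (t₂ − t₁) = ln(5280/1960) / (48.9 − 6.04)
  = 0.9910 / 42.86 = 0.02312 h⁻¹
t½ = ln2 / k = 0.693147 / 0.02312 = 29.98 h

30.0 h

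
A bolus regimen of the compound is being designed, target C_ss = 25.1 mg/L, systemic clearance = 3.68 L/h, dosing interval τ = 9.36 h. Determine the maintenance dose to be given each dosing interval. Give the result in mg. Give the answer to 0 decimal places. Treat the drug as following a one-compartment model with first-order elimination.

865 mg

At steady state, Dose/τ = Css × CL.
Dose = Css × CL × τ = 25.1 × 3.680 × 9.36 = 864.6 mg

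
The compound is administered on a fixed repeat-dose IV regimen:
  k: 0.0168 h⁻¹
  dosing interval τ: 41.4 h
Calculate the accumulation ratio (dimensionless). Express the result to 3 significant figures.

2.00

e^(−kτ) = e^(−0.01680 × 41.4) = 0.4988
Accumulation ratio R = 1 / (1 − e^(−kτ)) = 1 / (1 − 0.4988) = 1.995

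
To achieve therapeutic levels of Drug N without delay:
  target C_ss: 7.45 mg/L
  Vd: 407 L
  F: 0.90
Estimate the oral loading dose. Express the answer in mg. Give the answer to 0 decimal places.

LD = Css × Vd / F = 7.45 × 407 / 0.90 = 3369 mg

3369 mg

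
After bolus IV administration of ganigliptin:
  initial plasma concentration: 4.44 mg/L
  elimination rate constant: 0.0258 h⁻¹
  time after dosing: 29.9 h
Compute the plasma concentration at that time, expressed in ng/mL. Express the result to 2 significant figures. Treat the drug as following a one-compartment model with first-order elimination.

2100 ng/mL

C = C₀ · e^(−k·t) = 4.440 × e^(−0.02580 × 29.9)
  = 4.440 × 0.4624 = 2.053 mg/L
Convert: 2.053 mg/L × 1000 = 2053 ng/mL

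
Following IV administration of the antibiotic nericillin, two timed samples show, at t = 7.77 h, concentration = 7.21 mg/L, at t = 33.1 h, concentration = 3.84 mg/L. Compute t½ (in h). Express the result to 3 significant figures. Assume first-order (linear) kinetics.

k = ln(C₁/C₂) / (t₂ − t₁) = ln(7.21/3.84) / (33.1 − 7.77)
  = 0.6300 / 25.33 = 0.02487 h⁻¹
t½ = ln2 / k = 0.693147 / 0.02487 = 27.87 h

27.9 h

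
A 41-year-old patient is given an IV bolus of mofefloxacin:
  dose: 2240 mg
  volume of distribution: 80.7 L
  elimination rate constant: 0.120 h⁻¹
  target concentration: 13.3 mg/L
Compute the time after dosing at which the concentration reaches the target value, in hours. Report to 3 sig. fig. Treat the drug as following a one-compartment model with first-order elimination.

6.13 h

C₀ = Dose / Vd = 2240 / 80.7 = 27.76 mg/L
t = ln(C₀ / C) / k = ln(27.76 / 13.3) / 0.1200
  = ln(2.087) / 0.1200 = 0.7357 / 0.1200 = 6.131 h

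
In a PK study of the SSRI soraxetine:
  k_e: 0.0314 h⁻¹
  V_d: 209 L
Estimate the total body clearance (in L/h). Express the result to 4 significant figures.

CL = k × Vd = 0.0314 × 209 = 6.563 L/h

6.563 L/h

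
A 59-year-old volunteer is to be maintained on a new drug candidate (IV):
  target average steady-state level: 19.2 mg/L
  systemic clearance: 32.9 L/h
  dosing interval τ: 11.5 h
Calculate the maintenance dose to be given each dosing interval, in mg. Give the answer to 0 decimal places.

7264 mg

At steady state, Dose/τ = Css × CL.
Dose = Css × CL × τ = 19.2 × 32.90 × 11.5 = 7264 mg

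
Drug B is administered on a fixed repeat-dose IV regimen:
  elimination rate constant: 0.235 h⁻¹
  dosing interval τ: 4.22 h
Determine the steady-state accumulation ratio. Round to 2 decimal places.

1.59

e^(−kτ) = e^(−0.2350 × 4.22) = 0.3709
Accumulation ratio R = 1 / (1 − e^(−kτ)) = 1 / (1 − 0.3709) = 1.590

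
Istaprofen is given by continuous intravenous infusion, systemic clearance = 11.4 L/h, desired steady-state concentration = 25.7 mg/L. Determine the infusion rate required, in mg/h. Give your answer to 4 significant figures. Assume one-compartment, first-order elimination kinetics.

At steady state, infusion rate R₀ = Css × CL = 25.7 × 11.40 = 293.0 mg/h

293.0 mg/h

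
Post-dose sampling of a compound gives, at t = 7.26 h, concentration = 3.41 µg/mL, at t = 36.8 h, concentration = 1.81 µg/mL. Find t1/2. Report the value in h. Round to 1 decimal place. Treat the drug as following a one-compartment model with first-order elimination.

32.3 h

k = ln(C₁/C₂) / (t₂ − t₁) = ln(3.41/1.81) / (36.8 − 7.26)
  = 0.6334 / 29.54 = 0.02144 h⁻¹
t½ = ln2 / k = 0.693147 / 0.02144 = 32.33 h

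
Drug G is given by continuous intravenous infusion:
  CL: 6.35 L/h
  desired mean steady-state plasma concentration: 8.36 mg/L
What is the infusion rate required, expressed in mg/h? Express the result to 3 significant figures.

53.1 mg/h

At steady state, infusion rate R₀ = Css × CL = 8.36 × 6.350 = 53.09 mg/h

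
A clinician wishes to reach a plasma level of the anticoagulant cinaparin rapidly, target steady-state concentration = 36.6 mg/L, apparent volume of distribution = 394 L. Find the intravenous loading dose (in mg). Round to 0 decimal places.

LD = Css × Vd = 36.6 × 394 = 14420 mg

14420 mg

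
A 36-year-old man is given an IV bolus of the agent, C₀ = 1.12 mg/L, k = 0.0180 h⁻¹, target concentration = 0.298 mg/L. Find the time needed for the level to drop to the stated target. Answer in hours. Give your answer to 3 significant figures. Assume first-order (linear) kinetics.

t = ln(C₀ / C) / k = ln(1.120 / 0.298) / 0.01800
  = ln(3.758) / 0.01800 = 1.324 / 0.01800 = 73.56 h

73.6 h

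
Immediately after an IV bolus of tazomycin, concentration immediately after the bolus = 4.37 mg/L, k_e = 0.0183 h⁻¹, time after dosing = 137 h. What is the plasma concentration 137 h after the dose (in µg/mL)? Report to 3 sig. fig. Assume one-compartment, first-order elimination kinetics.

C = C₀ · e^(−k·t) = 4.370 × e^(−0.01830 × 137)
  = 4.370 × 0.08150 = 0.3562 mg/L
(0.3562 mg/L = 0.3562 µg/mL)

0.356 µg/mL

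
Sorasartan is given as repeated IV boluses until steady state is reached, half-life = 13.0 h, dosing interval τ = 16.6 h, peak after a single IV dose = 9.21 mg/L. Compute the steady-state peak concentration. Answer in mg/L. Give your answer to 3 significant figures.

15.7 mg/L

k = ln2 / t½ = 0.693147 / 13.0 = 0.05332 h⁻¹
e^(−kτ) = e^(−0.05332 × 16.6) = 0.4127
Accumulation ratio R = 1 / (1 − e^(−kτ)) = 1 / (1 − 0.4127) = 1.703
Steady-state peak = C₀ × R = 9.21 × 1.703 = 15.68 mg/L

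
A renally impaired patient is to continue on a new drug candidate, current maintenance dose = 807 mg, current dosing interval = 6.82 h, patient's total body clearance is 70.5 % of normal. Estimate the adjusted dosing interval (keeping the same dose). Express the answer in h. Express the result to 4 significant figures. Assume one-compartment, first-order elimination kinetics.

To keep the same average steady-state level, dosing rate must scale with clearance.
CL ratio = 70.5 / 100 = 0.7050
New interval (same dose) = 6.82 / 0.7050 = 9.674 h

9.674 h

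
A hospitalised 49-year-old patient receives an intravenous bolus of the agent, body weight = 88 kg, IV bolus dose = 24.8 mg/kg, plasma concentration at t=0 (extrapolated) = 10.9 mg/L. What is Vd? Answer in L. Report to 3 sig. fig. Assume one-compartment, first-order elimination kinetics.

200 L

Dose = 24.8 × 88 = 2182 mg
Vd = Dose / C₀ = 2182 / 10.9 = 200.2 L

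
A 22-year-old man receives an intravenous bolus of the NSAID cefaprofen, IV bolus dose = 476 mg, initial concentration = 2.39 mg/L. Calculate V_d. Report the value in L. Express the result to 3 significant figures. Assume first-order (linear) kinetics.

Vd = Dose / C₀ = 476.0 / 2.39 = 199.2 L

199 L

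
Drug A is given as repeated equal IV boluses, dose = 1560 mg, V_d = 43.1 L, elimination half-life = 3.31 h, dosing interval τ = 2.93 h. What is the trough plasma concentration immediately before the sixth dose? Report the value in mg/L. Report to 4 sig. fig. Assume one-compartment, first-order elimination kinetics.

40.74 mg/L

C₀ per dose = Dose / Vd = 1560 / 43.1 = 36.19 mg/L
k = ln2 / t½ = 0.693147 / 3.31 = 0.2094 h⁻¹
Fraction remaining after one interval: r = e^(−kτ) = e^(−0.2094 × 2.93) = 0.5414
Before dose 6, 5 doses have been given (aged 1τ, 2τ, 3τ, 4τ, 5τ).
C_trough = C₀ × (r + r² + … + r^5) = C₀ × r(1−r^5)/(1−r)
        = 36.19 × 0.5414 × (1 − 0.04651) / (1 − 0.5414) = 40.74 mg/L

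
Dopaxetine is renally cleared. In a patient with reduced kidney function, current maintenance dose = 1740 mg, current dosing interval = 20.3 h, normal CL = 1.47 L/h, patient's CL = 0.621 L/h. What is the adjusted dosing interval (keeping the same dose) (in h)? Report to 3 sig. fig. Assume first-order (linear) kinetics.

To keep the same average steady-state level, dosing rate must scale with clearance.
CL ratio = 0.621 / 1.47 = 0.4224
New interval (same dose) = 20.3 / 0.4224 = 48.06 h

48.1 h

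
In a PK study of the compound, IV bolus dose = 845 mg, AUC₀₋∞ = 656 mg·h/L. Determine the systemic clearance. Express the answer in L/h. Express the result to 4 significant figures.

1.288 L/h

CL = Dose / AUC = 845 / 656 = 1.288 L/h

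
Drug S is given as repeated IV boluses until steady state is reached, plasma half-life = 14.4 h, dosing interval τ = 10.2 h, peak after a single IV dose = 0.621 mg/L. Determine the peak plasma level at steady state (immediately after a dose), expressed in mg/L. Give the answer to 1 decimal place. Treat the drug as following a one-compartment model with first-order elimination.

1.6 mg/L

k = ln2 / t½ = 0.693147 / 14.4 = 0.04814 h⁻¹
e^(−kτ) = e^(−0.04814 × 10.2) = 0.6120
Accumulation ratio R = 1 / (1 − e^(−kτ)) = 1 / (1 − 0.6120) = 2.577
Steady-state peak = C₀ × R = 0.621 × 2.577 = 1.600 mg/L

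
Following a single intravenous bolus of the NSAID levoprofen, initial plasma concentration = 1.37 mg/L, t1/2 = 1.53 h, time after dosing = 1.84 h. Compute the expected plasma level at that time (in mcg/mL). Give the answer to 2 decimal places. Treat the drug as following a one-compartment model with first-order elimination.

0.60 mcg/mL

k = ln2 / t½ = 0.693147 / 1.53 = 0.4530 h⁻¹
C = C₀ · e^(−k·t) = 1.370 × e^(−0.4530 × 1.84)
  = 1.370 × 0.4345 = 0.5953 mg/L
(0.5953 mg/L = 0.5953 mcg/mL)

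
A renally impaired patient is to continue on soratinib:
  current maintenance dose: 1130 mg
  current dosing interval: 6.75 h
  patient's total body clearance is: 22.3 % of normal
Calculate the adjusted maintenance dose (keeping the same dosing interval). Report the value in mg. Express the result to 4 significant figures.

To keep the same average steady-state level, dosing rate must scale with clearance.
CL ratio = 22.3 / 100 = 0.2230
New dose (same interval) = 1130 × 0.2230 = 252.0 mg

252.0 mg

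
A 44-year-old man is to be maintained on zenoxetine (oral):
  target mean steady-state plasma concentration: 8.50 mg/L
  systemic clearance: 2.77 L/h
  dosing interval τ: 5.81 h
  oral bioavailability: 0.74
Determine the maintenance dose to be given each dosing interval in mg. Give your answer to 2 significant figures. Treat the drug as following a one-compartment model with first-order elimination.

At steady state, F × (Dose/τ) = Css × CL.
Dose = Css × CL × τ / F = 8.50 × 2.770 × 5.81 / 0.74 = 184.9 mg

180 mg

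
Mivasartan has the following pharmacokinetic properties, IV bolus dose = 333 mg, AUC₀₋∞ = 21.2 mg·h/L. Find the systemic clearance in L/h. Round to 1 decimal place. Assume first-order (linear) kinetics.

CL = Dose / AUC = 333 / 21.2 = 15.71 L/h

15.7 L/h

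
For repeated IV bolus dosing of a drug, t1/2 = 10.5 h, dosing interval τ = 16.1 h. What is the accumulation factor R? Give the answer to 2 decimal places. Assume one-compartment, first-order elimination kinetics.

1.53

k = ln2 / t½ = 0.693147 / 10.5 = 0.06601 h⁻¹
e^(−kτ) = e^(−0.06601 × 16.1) = 0.3455
Accumulation ratio R = 1 / (1 − e^(−kτ)) = 1 / (1 − 0.3455) = 1.528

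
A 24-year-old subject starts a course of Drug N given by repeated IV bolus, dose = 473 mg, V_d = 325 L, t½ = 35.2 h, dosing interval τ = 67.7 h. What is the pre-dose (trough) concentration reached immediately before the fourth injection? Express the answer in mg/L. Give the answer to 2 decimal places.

0.51 mg/L

C₀ per dose = Dose / Vd = 473 / 325 = 1.455 mg/L
k = ln2 / t½ = 0.693147 / 35.2 = 0.01969 h⁻¹
Fraction remaining after one interval: r = e^(−kτ) = e^(−0.01969 × 67.7) = 0.2637
Before dose 4, 3 doses have been given (aged 1τ, 2τ, 3τ).
C_trough = C₀ × (r + r² + … + r^3) = C₀ × r(1−r^3)/(1−r)
        = 1.455 × 0.2637 × (1 − 0.01834) / (1 − 0.2637) = 0.5115 mg/L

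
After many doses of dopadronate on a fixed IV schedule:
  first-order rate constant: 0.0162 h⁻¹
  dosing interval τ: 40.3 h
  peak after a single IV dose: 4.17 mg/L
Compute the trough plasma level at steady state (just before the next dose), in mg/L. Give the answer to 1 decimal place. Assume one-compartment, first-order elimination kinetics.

4.5 mg/L

e^(−kτ) = e^(−0.01620 × 40.3) = 0.5206
Accumulation ratio R = 1 / (1 − e^(−kτ)) = 1 / (1 − 0.5206) = 2.086
Steady-state trough = C₀ × R × e^(−kτ) = 4.17 × 2.086 × 0.5206 = 4.529 mg/L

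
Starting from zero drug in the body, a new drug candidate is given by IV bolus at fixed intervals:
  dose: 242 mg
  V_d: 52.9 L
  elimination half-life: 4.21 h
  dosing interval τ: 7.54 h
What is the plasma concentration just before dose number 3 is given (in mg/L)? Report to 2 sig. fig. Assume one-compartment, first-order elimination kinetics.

1.7 mg/L

C₀ per dose = Dose / Vd = 242 / 52.9 = 4.575 mg/L
k = ln2 / t½ = 0.693147 / 4.21 = 0.1646 h⁻¹
Fraction remaining after one interval: r = e^(−kτ) = e^(−0.1646 × 7.54) = 0.2891
Before dose 3, 2 doses have been given (aged 1τ, 2τ).
C_trough = C₀ × (r + r²) = 4.575 × (0.2891 + 0.08358) = 1.705 mg/L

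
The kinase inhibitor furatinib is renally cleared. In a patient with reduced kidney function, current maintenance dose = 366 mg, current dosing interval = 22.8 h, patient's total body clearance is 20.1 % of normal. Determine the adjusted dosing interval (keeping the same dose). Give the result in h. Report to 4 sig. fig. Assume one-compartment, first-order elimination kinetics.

113.4 h

To keep the same average steady-state level, dosing rate must scale with clearance.
CL ratio = 20.1 / 100 = 0.2010
New interval (same dose) = 22.8 / 0.2010 = 113.4 h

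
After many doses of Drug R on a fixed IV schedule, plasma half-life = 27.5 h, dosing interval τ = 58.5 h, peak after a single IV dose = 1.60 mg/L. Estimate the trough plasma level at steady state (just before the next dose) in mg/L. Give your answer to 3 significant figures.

0.475 mg/L

k = ln2 / t½ = 0.693147 / 27.5 = 0.02521 h⁻¹
e^(−kτ) = e^(−0.02521 × 58.5) = 0.2288
Accumulation ratio R = 1 / (1 − e^(−kτ)) = 1 / (1 − 0.2288) = 1.297
Steady-state trough = C₀ × R × e^(−kτ) = 1.60 × 1.297 × 0.2288 = 0.4748 mg/L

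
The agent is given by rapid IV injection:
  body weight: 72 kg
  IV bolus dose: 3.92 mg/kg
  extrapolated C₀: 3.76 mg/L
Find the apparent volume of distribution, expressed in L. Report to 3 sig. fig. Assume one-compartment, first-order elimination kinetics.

75.1 L

Dose = 3.92 × 72 = 282.2 mg
Vd = Dose / C₀ = 282.2 / 3.76 = 75.05 L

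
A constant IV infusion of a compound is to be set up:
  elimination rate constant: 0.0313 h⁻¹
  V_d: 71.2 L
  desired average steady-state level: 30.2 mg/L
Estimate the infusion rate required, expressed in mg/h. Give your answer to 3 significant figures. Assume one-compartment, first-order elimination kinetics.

CL = k × Vd = 0.03130 × 71.2 = 2.229 L/h
At steady state, infusion rate R₀ = Css × CL = 30.2 × 2.229 = 67.32 mg/h

67.3 mg/h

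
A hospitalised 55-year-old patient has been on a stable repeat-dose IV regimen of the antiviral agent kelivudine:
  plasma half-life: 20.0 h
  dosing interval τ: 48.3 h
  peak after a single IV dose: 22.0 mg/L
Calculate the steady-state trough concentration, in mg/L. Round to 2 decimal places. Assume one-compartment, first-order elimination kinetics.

k = ln2 / t½ = 0.693147 / 20.0 = 0.03466 h⁻¹
e^(−kτ) = e^(−0.03466 × 48.3) = 0.1875
Accumulation ratio R = 1 / (1 − e^(−kτ)) = 1 / (1 − 0.1875) = 1.231
Steady-state trough = C₀ × R × e^(−kτ) = 22.0 × 1.231 × 0.1875 = 5.078 mg/L

5.08 mg/L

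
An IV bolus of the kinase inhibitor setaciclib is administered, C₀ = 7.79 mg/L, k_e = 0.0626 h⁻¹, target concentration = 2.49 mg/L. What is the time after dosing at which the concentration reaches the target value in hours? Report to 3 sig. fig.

t = ln(C₀ / C) / k = ln(7.790 / 2.49) / 0.06260
  = ln(3.129) / 0.06260 = 1.141 / 0.06260 = 18.23 h

18.2 h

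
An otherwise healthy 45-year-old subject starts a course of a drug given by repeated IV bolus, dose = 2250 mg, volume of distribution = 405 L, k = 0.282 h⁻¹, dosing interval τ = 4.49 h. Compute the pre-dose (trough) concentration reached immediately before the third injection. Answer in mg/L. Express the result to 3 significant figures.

C₀ per dose = Dose / Vd = 2250 / 405 = 5.556 mg/L
Fraction remaining after one interval: r = e^(−kτ) = e^(−0.2820 × 4.49) = 0.2819
Before dose 3, 2 doses have been given (aged 1τ, 2τ).
C_trough = C₀ × (r + r²) = 5.556 × (0.2819 + 0.07947) = 2.008 mg/L

2.01 mg/L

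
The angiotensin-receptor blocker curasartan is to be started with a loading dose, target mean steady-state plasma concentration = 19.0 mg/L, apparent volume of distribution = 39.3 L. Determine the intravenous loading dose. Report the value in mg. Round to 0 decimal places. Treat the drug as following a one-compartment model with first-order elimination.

LD = Css × Vd = 19.0 × 39.3 = 746.7 mg

747 mg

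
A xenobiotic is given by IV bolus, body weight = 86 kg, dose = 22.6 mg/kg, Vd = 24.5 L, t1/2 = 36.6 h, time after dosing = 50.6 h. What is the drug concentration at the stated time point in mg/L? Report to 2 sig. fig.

Total dose = 22.6 × 86 = 1944 mg
C₀ = Dose / Vd = 1944 / 24.5 = 79.35 mg/L
k = ln2 / t½ = 0.693147 / 36.6 = 0.01894 h⁻¹
C = C₀ · e^(−k·t) = 79.35 × e^(−0.01894 × 50.6)
  = 79.35 × 0.3835 = 30.43 mg/L

30 mg/L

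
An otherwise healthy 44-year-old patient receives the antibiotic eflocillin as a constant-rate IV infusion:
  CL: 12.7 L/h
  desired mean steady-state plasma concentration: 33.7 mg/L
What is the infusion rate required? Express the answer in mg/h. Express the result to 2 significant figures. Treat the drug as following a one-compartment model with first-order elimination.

430 mg/h

At steady state, infusion rate R₀ = Css × CL = 33.7 × 12.70 = 428.0 mg/h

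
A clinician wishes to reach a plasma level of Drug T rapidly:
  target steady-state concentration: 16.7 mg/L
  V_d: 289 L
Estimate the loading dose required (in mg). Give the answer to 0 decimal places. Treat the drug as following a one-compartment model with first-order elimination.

4826 mg

LD = Css × Vd = 16.7 × 289 = 4826 mg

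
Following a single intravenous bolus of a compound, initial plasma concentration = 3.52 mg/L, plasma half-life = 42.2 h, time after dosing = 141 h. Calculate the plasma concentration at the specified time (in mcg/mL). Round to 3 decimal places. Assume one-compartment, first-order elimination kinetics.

k = ln2 / t½ = 0.693147 / 42.2 = 0.01643 h⁻¹
C = C₀ · e^(−k·t) = 3.520 × e^(−0.01643 × 141)
  = 3.520 × 0.09861 = 0.3471 mg/L
(0.3471 mg/L = 0.3471 mcg/mL)

0.347 mcg/mL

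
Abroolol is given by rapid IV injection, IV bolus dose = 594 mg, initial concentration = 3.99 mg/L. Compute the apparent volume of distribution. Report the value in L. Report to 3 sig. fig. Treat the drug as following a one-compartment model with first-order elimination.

149 L

Vd = Dose / C₀ = 594.0 / 3.99 = 148.9 L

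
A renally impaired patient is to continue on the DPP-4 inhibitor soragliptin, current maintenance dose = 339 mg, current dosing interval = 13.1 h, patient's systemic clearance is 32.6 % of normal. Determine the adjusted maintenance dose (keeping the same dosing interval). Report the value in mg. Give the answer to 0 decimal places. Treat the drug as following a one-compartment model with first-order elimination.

111 mg

To keep the same average steady-state level, dosing rate must scale with clearance.
CL ratio = 32.6 / 100 = 0.3260
New dose (same interval) = 339 × 0.3260 = 110.5 mg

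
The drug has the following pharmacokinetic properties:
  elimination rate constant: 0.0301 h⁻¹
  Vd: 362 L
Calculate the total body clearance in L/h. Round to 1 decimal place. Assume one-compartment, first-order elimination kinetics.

CL = k × Vd = 0.0301 × 362 = 10.90 L/h

10.9 L/h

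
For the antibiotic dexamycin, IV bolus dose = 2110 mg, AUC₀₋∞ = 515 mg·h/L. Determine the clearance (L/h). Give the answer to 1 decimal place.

CL = Dose / AUC = 2110 / 515 = 4.097 L/h

4.1 L/h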